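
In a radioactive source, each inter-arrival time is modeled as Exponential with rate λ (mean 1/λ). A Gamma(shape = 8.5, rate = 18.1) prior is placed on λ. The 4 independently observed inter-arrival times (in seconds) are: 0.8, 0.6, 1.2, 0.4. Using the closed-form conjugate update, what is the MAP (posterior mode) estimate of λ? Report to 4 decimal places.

0.5450

With a Gamma(shape α, rate β) prior on the exponential rate λ, the posterior after n observations with total T = Σxᵢ is Gamma(α+n, β+T).
Sum of observations T = 3.0 seconds; n = 4.
Posterior: Gamma(8.5+4, 18.1+3.0) = Gamma(12.5, 21.1).
Mode = (α−1)/β = 0.5450.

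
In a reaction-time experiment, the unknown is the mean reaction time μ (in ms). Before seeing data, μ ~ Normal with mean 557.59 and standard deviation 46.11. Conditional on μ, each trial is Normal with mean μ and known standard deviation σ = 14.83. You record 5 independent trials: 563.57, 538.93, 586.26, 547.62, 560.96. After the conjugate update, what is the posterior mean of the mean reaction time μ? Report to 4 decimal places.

For Normal data with known variance σ², a Normal(μ₀, σ₀²) prior on μ is conjugate. Posterior precision = 1/σ₀² + n/σ²; posterior mean is the precision-weighted average of μ₀ and x̄.
Σxᵢ = 563.57 + 538.93 + 586.26 + 547.62 + 560.96 = 2797.34, so n·x̄ = 2797.34.
σ₀² = 46.11² = 2126.1321, σ² = 14.83² = 219.9289; σ² + n·σ₀² = 219.9289 + 5·2126.1321 = 10850.5894.
Posterior mean = (μ₀/σ₀² + n·x̄/σ²)/(1/σ₀² + n/σ²) = (σ²·μ₀ + σ₀²·n·x̄)/(σ² + n·σ₀²) = (219.9289·557.59 + 2126.1321·2797.34)/10850.5894 = 6070144.523965/10850.5894 = 559.4299.

559.4299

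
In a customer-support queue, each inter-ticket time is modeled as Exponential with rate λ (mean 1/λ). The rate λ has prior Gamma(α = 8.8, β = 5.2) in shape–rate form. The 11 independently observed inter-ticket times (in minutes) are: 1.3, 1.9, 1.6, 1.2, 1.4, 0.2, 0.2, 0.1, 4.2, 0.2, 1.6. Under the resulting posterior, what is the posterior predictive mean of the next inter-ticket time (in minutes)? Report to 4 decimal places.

With a Gamma(shape α, rate β) prior on the exponential rate λ, the posterior after n observations with total T = Σxᵢ is Gamma(α+n, β+T).
Sum of observations T = 13.9 minutes; n = 11.
Posterior: Gamma(8.8+11, 5.2+13.9) = Gamma(19.8, 19.1).
The predictive distribution for the next observation is Lomax; its mean is β/(α−1) = 19.1/18.8 = 1.0160.

1.0160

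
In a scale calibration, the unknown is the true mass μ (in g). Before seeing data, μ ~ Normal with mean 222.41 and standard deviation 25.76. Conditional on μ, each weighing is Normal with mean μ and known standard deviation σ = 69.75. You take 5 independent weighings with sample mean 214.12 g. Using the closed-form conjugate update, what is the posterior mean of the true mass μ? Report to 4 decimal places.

219.0487

For Normal data with known variance σ², a Normal(μ₀, σ₀²) prior on μ is conjugate. Posterior precision = 1/σ₀² + n/σ²; posterior mean is the precision-weighted average of μ₀ and x̄.
n·x̄ = 5·214.12 = 1070.6.
σ₀² = 25.76² = 663.5776, σ² = 69.75² = 4865.0625; σ² + n·σ₀² = 4865.0625 + 5·663.5776 = 8182.9505.
Posterior mean = (μ₀/σ₀² + n·x̄/σ²)/(1/σ₀² + n/σ²) = (σ²·μ₀ + σ₀²·n·x̄)/(σ² + n·σ₀²) = (4865.0625·222.41 + 663.5776·1070.6)/8182.9505 = 1792464.729185/8182.9505 = 219.0487.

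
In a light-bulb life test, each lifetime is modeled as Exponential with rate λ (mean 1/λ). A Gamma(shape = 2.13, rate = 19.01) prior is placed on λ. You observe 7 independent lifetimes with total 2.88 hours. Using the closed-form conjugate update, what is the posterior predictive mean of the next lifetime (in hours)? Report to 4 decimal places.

With a Gamma(shape α, rate β) prior on the exponential rate λ, the posterior after n observations with total T = Σxᵢ is Gamma(α+n, β+T).
Posterior: Gamma(2.13+7, 19.01+2.88) = Gamma(9.13, 21.89).
The predictive distribution for the next observation is Lomax; its mean is β/(α−1) = 21.89/8.13 = 2.6925.

2.6925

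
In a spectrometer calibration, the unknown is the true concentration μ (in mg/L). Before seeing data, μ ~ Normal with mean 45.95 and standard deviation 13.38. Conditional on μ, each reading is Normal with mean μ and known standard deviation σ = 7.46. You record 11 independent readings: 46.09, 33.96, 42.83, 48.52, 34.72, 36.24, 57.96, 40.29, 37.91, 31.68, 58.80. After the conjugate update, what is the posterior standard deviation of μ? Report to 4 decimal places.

2.2182

For Normal data with known variance σ², a Normal(μ₀, σ₀²) prior on μ is conjugate. Posterior precision = 1/σ₀² + n/σ²; posterior mean is the precision-weighted average of μ₀ and x̄.
σ₀² = 13.38² = 179.0244, σ² = 7.46² = 55.6516; σ² + n·σ₀² = 55.6516 + 11·179.0244 = 2024.92.
Posterior precision = 1/σ₀² + n/σ² = 1/179.0244 + 11/55.6516 = (σ² + n·σ₀²)/(σ₀²σ²) = 2024.92/(179.0244·55.6516); posterior variance σₙ² = σ₀²σ²/(σ² + n·σ₀²) = 179.0244·55.6516/2024.92 = 4.920192.
Posterior SD = √σₙ² = √(179.0244·55.6516/2024.92) = 2.2182.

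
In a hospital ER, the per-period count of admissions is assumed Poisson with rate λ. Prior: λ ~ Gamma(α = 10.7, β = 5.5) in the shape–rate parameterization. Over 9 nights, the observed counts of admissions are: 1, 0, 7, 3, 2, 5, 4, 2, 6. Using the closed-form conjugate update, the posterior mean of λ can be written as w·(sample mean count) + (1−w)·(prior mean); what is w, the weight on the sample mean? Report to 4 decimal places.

With a Gamma(shape α, rate β) prior, the Poisson likelihood is conjugate: the posterior is Gamma(α + ΣXᵢ, β + n).
Posterior mean = (α₀+S)/(β₀+n) = [n/(β₀+n)]·(S/n) + [β₀/(β₀+n)]·(α₀/β₀), so only n and β₀ enter the weight.
Weight on data w = n/(β₀+n) = 9/(5.5+9) = 9/14.5 = 0.6207.

0.6207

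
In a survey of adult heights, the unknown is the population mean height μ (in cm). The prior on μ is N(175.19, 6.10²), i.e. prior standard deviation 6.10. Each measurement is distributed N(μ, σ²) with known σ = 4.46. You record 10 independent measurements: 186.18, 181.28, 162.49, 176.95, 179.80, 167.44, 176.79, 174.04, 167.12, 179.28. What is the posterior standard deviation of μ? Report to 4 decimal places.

1.3741

For Normal data with known variance σ², a Normal(μ₀, σ₀²) prior on μ is conjugate. Posterior precision = 1/σ₀² + n/σ²; posterior mean is the precision-weighted average of μ₀ and x̄.
σ₀² = 6.10² = 37.21, σ² = 4.46² = 19.8916; σ² + n·σ₀² = 19.8916 + 10·37.21 = 391.9916.
Posterior precision = 1/σ₀² + n/σ² = 1/37.21 + 10/19.8916 = (σ² + n·σ₀²)/(σ₀²σ²) = 391.9916/(37.21·19.8916); posterior variance σₙ² = σ₀²σ²/(σ² + n·σ₀²) = 37.21·19.8916/391.9916 = 1.888220.
Posterior SD = √σₙ² = √(37.21·19.8916/391.9916) = 1.3741.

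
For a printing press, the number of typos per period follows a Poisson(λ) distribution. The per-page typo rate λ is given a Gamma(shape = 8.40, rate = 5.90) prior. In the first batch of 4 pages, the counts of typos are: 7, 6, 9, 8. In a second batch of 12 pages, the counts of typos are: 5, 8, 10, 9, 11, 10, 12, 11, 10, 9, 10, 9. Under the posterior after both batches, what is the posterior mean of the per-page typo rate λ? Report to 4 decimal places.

With a Gamma(shape α, rate β) prior, the Poisson likelihood is conjugate: the posterior is Gamma(α + ΣXᵢ, β + n).
Batch 1: sum of counts S = 30 over n = 4 pages.
After batch 1: Gamma(α+S, β+n) = Gamma(8.40+30, 5.90+4) = Gamma(38.40, 9.90).
Batch 2: sum of counts S = 114 over n = 12 pages.
After batch 2: Gamma(α+S, β+n) = Gamma(38.40+114, 9.90+12) = Gamma(152.40, 21.90).
Posterior mean = α/β = 152.40/21.90 = 6.9589.

6.9589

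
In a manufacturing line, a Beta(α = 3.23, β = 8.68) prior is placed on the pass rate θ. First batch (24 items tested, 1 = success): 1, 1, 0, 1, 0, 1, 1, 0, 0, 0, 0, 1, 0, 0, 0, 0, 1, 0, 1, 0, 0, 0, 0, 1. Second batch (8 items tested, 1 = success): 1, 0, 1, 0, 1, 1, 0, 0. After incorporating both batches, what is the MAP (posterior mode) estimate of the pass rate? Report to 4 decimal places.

The Beta prior is conjugate to a Binomial/Bernoulli likelihood; the update adds successes to α and failures to β.
After batch 1: Beta(3.23+9, 8.68+15) = Beta(12.23, 23.68).
After batch 2: Beta(12.23+4, 23.68+4) = Beta(16.23, 27.68).
Mode of Beta(a,b) for a,b>1 is (a−1)/(a+b−2) = 15.23/41.91 = 0.3634.

0.3634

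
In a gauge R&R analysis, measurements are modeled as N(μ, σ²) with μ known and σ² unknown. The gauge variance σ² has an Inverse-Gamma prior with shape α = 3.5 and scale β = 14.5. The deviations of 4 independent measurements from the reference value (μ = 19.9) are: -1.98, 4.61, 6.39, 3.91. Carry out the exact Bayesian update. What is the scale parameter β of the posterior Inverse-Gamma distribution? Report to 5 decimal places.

With known mean μ and an Inverse-Gamma(α, β) prior on σ², the Normal likelihood is conjugate: posterior is Inv-Gamma(α + n/2, β + Σ(xᵢ−μ)²/2).
Σ(xᵢ−μ)² = (-1.98)² + (4.61)² + (6.39)² + (3.91)² = 81.2927.
Posterior: Inv-Gamma(3.5 + 4/2, 14.5 + 81.2927/2) = Inv-Gamma(5.50, 55.14635).
Posterior β = 55.14635.

55.14635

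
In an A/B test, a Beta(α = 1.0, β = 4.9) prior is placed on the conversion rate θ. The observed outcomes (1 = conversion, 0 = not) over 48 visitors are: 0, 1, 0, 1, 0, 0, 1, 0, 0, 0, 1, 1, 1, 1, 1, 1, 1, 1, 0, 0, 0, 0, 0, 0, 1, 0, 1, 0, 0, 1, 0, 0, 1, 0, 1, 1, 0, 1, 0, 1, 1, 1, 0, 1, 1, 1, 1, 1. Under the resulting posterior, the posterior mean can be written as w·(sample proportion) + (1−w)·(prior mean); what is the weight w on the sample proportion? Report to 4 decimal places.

The Beta prior is conjugate to a Binomial/Bernoulli likelihood; the update adds successes to α and failures to β.
Posterior mean = (α₀+k)/(α₀+β₀+n) = [n/(α₀+β₀+n)]·(k/n) + [(α₀+β₀)/(α₀+β₀+n)]·α₀/(α₀+β₀), so only n and the prior enter the weight.
The weight on the data is w = n/(α₀+β₀+n) = 48/(1.0+4.9+48) = 48/53.9 = 0.8905.

0.8905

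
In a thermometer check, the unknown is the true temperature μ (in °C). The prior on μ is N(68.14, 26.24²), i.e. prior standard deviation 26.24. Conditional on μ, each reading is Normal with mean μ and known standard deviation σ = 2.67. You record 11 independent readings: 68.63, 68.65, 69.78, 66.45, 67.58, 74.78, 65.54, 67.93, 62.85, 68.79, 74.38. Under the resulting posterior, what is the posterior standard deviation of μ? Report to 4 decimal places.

For Normal data with known variance σ², a Normal(μ₀, σ₀²) prior on μ is conjugate. Posterior precision = 1/σ₀² + n/σ²; posterior mean is the precision-weighted average of μ₀ and x̄.
σ₀² = 26.24² = 688.5376, σ² = 2.67² = 7.1289; σ² + n·σ₀² = 7.1289 + 11·688.5376 = 7581.0425.
Posterior precision = 1/σ₀² + n/σ² = 1/688.5376 + 11/7.1289 = (σ² + n·σ₀²)/(σ₀²σ²) = 7581.0425/(688.5376·7.1289); posterior variance σₙ² = σ₀²σ²/(σ² + n·σ₀²) = 688.5376·7.1289/7581.0425 = 0.647472.
Posterior SD = √σₙ² = √(688.5376·7.1289/7581.0425) = 0.8047.

0.8047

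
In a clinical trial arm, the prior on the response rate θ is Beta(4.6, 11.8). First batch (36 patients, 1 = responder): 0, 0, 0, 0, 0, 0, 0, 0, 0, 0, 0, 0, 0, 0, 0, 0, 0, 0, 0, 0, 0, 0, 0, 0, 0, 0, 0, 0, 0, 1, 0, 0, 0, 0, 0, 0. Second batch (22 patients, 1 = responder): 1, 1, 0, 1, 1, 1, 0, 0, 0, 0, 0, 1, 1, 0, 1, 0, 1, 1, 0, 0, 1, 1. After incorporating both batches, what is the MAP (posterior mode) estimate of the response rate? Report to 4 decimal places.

The Beta prior is conjugate to a Binomial/Bernoulli likelihood; the update adds successes to α and failures to β.
After batch 1: Beta(4.6+1, 11.8+35) = Beta(5.6, 46.8).
After batch 2: Beta(5.6+12, 46.8+10) = Beta(17.6, 56.8).
Mode of Beta(a,b) for a,b>1 is (a−1)/(a+b−2) = 16.6/72.4 = 0.2293.

0.2293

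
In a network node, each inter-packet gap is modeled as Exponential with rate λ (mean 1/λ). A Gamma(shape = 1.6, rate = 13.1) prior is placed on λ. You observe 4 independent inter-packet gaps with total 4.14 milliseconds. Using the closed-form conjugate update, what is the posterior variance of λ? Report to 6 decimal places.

0.018841

With a Gamma(shape α, rate β) prior on the exponential rate λ, the posterior after n observations with total T = Σxᵢ is Gamma(α+n, β+T).
Posterior: Gamma(1.6+4, 13.1+4.14) = Gamma(5.6, 17.24).
Var = α/β² = 0.018841.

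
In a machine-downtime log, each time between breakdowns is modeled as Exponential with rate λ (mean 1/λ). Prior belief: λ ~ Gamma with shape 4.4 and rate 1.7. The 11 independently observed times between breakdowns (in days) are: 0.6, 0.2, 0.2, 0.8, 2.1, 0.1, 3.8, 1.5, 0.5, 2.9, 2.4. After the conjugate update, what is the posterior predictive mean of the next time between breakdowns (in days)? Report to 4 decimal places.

1.1667

With a Gamma(shape α, rate β) prior on the exponential rate λ, the posterior after n observations with total T = Σxᵢ is Gamma(α+n, β+T).
Sum of observations T = 15.1 days; n = 11.
Posterior: Gamma(4.4+11, 1.7+15.1) = Gamma(15.4, 16.8).
The predictive distribution for the next observation is Lomax; its mean is β/(α−1) = 16.8/14.4 = 1.1667.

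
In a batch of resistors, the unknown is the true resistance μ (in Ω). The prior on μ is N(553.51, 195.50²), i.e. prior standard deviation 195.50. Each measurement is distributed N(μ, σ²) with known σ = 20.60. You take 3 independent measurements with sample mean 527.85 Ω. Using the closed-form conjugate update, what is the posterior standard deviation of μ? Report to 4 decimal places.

For Normal data with known variance σ², a Normal(μ₀, σ₀²) prior on μ is conjugate. Posterior precision = 1/σ₀² + n/σ²; posterior mean is the precision-weighted average of μ₀ and x̄.
σ₀² = 195.50² = 38220.25, σ² = 20.60² = 424.36; σ² + n·σ₀² = 424.36 + 3·38220.25 = 115085.11.
Posterior precision = 1/σ₀² + n/σ² = 1/38220.25 + 3/424.36 = (σ² + n·σ₀²)/(σ₀²σ²) = 115085.11/(38220.25·424.36); posterior variance σₙ² = σ₀²σ²/(σ² + n·σ₀²) = 38220.25·424.36/115085.11 = 140.931744.
Posterior SD = √σₙ² = √(38220.25·424.36/115085.11) = 11.8715.

11.8715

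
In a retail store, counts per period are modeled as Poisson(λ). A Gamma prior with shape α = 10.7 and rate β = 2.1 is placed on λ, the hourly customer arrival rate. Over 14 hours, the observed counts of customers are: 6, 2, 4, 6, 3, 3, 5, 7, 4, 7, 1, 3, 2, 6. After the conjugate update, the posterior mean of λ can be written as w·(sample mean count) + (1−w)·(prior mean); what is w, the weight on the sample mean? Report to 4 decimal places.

With a Gamma(shape α, rate β) prior, the Poisson likelihood is conjugate: the posterior is Gamma(α + ΣXᵢ, β + n).
Posterior mean = (α₀+S)/(β₀+n) = [n/(β₀+n)]·(S/n) + [β₀/(β₀+n)]·(α₀/β₀), so only n and β₀ enter the weight.
Weight on data w = n/(β₀+n) = 14/(2.1+14) = 14/16.1 = 0.8696.

0.8696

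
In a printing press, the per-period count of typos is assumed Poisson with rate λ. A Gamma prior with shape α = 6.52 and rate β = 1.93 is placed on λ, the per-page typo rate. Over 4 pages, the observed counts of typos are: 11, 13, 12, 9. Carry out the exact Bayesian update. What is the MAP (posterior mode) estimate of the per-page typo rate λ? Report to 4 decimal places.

8.5194

With a Gamma(shape α, rate β) prior, the Poisson likelihood is conjugate: the posterior is Gamma(α + ΣXᵢ, β + n).
Sum of counts S = 45 over n = 4 pages.
Posterior: Gamma(α+S, β+n) = Gamma(6.52+45, 1.93+4) = Gamma(51.52, 5.93).
Mode of Gamma(α,β) for α≥1 is (α−1)/β = 50.52/5.93 = 8.5194.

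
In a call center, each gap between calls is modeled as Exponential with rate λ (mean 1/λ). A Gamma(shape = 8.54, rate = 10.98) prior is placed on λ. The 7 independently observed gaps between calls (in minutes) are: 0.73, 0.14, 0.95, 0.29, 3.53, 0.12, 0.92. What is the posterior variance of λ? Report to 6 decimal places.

With a Gamma(shape α, rate β) prior on the exponential rate λ, the posterior after n observations with total T = Σxᵢ is Gamma(α+n, β+T).
Sum of observations T = 6.68 minutes; n = 7.
Posterior: Gamma(8.54+7, 10.98+6.68) = Gamma(15.54, 17.66).
Var = α/β² = 0.049828.

0.049828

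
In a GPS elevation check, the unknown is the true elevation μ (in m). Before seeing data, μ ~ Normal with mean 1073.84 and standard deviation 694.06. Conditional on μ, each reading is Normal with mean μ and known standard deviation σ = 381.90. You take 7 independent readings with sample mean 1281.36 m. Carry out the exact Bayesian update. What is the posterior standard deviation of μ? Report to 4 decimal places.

For Normal data with known variance σ², a Normal(μ₀, σ₀²) prior on μ is conjugate. Posterior precision = 1/σ₀² + n/σ²; posterior mean is the precision-weighted average of μ₀ and x̄.
σ₀² = 694.06² = 481719.2836, σ² = 381.90² = 145847.61; σ² + n·σ₀² = 145847.61 + 7·481719.2836 = 3517882.5952.
Posterior precision = 1/σ₀² + n/σ² = 1/481719.2836 + 7/145847.61 = (σ² + n·σ₀²)/(σ₀²σ²) = 3517882.5952/(481719.2836·145847.61); posterior variance σₙ² = σ₀²σ²/(σ² + n·σ₀²) = 481719.2836·145847.61/3517882.5952 = 19971.560819.
Posterior SD = √σₙ² = √(481719.2836·145847.61/3517882.5952) = 141.3208.

141.3208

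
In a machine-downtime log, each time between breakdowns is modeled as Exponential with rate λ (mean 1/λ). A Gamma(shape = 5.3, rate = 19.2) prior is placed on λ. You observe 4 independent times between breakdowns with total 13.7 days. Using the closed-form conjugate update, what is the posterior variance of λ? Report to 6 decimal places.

With a Gamma(shape α, rate β) prior on the exponential rate λ, the posterior after n observations with total T = Σxᵢ is Gamma(α+n, β+T).
Posterior: Gamma(5.3+4, 19.2+13.7) = Gamma(9.3, 32.9).
Var = α/β² = 0.008592.

0.008592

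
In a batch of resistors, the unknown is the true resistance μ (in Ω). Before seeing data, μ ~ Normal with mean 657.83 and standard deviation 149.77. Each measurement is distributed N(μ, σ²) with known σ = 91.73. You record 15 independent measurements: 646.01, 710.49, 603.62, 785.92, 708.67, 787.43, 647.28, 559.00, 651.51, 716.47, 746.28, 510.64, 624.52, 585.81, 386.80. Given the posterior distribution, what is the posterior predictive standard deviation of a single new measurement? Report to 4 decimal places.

For Normal data with known variance σ², a Normal(μ₀, σ₀²) prior on μ is conjugate. Posterior precision = 1/σ₀² + n/σ²; posterior mean is the precision-weighted average of μ₀ and x̄.
σ₀² = 149.77² = 22431.0529, σ² = 91.73² = 8414.3929; σ² + n·σ₀² = 8414.3929 + 15·22431.0529 = 344880.1864.
Posterior precision = 1/σ₀² + n/σ² = 1/22431.0529 + 15/8414.3929 = (σ² + n·σ₀²)/(σ₀²σ²) = 344880.1864/(22431.0529·8414.3929); posterior variance σₙ² = σ₀²σ²/(σ² + n·σ₀²) = 22431.0529·8414.3929/344880.1864 = 547.273226.
Predictive variance for one new observation = σₙ² + σ² = 22431.0529·8414.3929/344880.1864 + 8414.3929 = σ²·(σ₀² + 344880.1864)/344880.1864 = 8414.3929·367311.2393/344880.1864 = 8961.666126; SD = √(8414.3929·367311.2393/344880.1864) = 94.6661.

94.6661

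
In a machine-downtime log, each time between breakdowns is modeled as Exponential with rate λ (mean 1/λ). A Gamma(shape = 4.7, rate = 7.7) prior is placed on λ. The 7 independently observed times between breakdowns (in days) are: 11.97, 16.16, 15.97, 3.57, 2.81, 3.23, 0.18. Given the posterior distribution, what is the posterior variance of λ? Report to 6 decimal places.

0.003084

With a Gamma(shape α, rate β) prior on the exponential rate λ, the posterior after n observations with total T = Σxᵢ is Gamma(α+n, β+T).
Sum of observations T = 53.89 days; n = 7.
Posterior: Gamma(4.7+7, 7.7+53.89) = Gamma(11.7, 61.59).
Var = α/β² = 0.003084.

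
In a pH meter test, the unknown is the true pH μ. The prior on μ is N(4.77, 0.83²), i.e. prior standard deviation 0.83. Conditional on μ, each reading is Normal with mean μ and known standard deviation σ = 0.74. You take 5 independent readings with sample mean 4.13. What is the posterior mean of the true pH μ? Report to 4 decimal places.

For Normal data with known variance σ², a Normal(μ₀, σ₀²) prior on μ is conjugate. Posterior precision = 1/σ₀² + n/σ²; posterior mean is the precision-weighted average of μ₀ and x̄.
n·x̄ = 5·4.13 = 20.65.
σ₀² = 0.83² = 0.6889, σ² = 0.74² = 0.5476; σ² + n·σ₀² = 0.5476 + 5·0.6889 = 3.9921.
Posterior mean = (μ₀/σ₀² + n·x̄/σ²)/(1/σ₀² + n/σ²) = (σ²·μ₀ + σ₀²·n·x̄)/(σ² + n·σ₀²) = (0.5476·4.77 + 0.6889·20.65)/3.9921 = 16.837837/3.9921 = 4.2178.

4.2178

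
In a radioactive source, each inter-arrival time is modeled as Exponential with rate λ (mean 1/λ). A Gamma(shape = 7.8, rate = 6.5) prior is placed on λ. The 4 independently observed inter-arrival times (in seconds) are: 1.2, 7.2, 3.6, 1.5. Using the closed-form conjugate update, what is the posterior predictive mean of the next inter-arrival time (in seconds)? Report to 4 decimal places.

With a Gamma(shape α, rate β) prior on the exponential rate λ, the posterior after n observations with total T = Σxᵢ is Gamma(α+n, β+T).
Sum of observations T = 13.5 seconds; n = 4.
Posterior: Gamma(7.8+4, 6.5+13.5) = Gamma(11.8, 20.0).
The predictive distribution for the next observation is Lomax; its mean is β/(α−1) = 20.0/10.8 = 1.8519.

1.8519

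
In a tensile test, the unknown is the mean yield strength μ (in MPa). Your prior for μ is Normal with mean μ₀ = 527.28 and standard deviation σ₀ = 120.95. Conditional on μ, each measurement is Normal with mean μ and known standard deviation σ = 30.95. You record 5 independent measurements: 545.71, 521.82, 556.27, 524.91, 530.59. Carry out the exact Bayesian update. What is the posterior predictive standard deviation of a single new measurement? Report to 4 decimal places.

33.8675

For Normal data with known variance σ², a Normal(μ₀, σ₀²) prior on μ is conjugate. Posterior precision = 1/σ₀² + n/σ²; posterior mean is the precision-weighted average of μ₀ and x̄.
σ₀² = 120.95² = 14628.9025, σ² = 30.95² = 957.9025; σ² + n·σ₀² = 957.9025 + 5·14628.9025 = 74102.415.
Posterior precision = 1/σ₀² + n/σ² = 1/14628.9025 + 5/957.9025 = (σ² + n·σ₀²)/(σ₀²σ²) = 74102.415/(14628.9025·957.9025); posterior variance σₙ² = σ₀²σ²/(σ² + n·σ₀²) = 14628.9025·957.9025/74102.415 = 189.103989.
Predictive variance for one new observation = σₙ² + σ² = 14628.9025·957.9025/74102.415 + 957.9025 = σ²·(σ₀² + 74102.415)/74102.415 = 957.9025·88731.3175/74102.415 = 1147.006489; SD = √(957.9025·88731.3175/74102.415) = 33.8675.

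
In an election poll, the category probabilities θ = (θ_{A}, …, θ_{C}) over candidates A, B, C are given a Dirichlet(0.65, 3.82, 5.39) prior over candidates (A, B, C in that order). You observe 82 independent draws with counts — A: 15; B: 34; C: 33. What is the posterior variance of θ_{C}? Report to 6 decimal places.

The Dirichlet prior is conjugate to the Multinomial likelihood: each posterior αⱼ = prior αⱼ + observed count nⱼ.
Posterior concentration: (15.65, 37.82, 38.39), total = 91.86.
Var[θ_j] = α_j(Σα−α_j)/((Σα)²(Σα+1)) = 38.39·53.47/(91.86²·92.86) = 0.002620.

0.002620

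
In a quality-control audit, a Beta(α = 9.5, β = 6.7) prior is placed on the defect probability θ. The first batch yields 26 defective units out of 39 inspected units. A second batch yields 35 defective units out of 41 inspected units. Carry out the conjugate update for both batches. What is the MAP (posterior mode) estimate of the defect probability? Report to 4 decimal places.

The Beta prior is conjugate to a Binomial/Bernoulli likelihood; the update adds successes to α and failures to β.
After batch 1: Beta(9.5+26, 6.7+13) = Beta(35.5, 19.7).
After batch 2: Beta(35.5+35, 19.7+6) = Beta(70.5, 25.7).
Mode of Beta(a,b) for a,b>1 is (a−1)/(a+b−2) = 69.5/94.2 = 0.7378.

0.7378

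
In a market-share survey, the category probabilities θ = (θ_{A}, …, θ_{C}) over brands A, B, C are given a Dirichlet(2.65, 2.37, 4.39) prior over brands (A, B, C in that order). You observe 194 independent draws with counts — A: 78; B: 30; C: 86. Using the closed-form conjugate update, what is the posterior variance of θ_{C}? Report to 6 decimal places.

The Dirichlet prior is conjugate to the Multinomial likelihood: each posterior αⱼ = prior αⱼ + observed count nⱼ.
Posterior concentration: (80.65, 32.37, 90.39), total = 203.41.
Var[θ_j] = α_j(Σα−α_j)/((Σα)²(Σα+1)) = 90.39·113.02/(203.41²·204.41) = 0.001208.

0.001208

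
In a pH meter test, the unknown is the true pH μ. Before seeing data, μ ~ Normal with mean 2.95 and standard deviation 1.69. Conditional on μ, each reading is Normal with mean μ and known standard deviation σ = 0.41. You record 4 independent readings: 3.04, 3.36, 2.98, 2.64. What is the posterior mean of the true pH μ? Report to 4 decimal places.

For Normal data with known variance σ², a Normal(μ₀, σ₀²) prior on μ is conjugate. Posterior precision = 1/σ₀² + n/σ²; posterior mean is the precision-weighted average of μ₀ and x̄.
Σxᵢ = 3.04 + 3.36 + 2.98 + 2.64 = 12.02, so n·x̄ = 12.02.
σ₀² = 1.69² = 2.8561, σ² = 0.41² = 0.1681; σ² + n·σ₀² = 0.1681 + 4·2.8561 = 11.5925.
Posterior mean = (μ₀/σ₀² + n·x̄/σ²)/(1/σ₀² + n/σ²) = (σ²·μ₀ + σ₀²·n·x̄)/(σ² + n·σ₀²) = (0.1681·2.95 + 2.8561·12.02)/11.5925 = 34.826217/11.5925 = 3.0042.

3.0042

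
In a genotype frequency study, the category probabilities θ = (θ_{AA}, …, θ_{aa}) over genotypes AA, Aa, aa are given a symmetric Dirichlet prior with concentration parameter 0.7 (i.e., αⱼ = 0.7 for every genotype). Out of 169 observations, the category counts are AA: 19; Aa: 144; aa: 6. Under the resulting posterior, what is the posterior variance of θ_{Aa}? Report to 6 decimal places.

The Dirichlet prior is conjugate to the Multinomial likelihood: each posterior αⱼ = prior αⱼ + observed count nⱼ.
Posterior concentration: (19.7, 144.7, 6.7), total = 171.1.
Var[θ_j] = α_j(Σα−α_j)/((Σα)²(Σα+1)) = 144.7·26.4/(171.1²·172.1) = 0.000758.

0.000758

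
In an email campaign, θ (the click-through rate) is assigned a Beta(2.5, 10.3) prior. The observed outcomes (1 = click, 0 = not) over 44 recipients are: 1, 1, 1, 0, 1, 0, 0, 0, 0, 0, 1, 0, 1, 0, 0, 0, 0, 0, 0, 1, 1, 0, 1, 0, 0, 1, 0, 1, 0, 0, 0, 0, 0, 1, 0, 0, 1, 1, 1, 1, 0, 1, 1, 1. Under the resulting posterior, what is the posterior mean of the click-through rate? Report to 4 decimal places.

0.3785

The Beta prior is conjugate to a Binomial/Bernoulli likelihood; the update adds successes to α and failures to β.
Posterior: Beta(α+k, β+n−k) = Beta(2.5+19, 10.3+25) = Beta(21.5, 35.3).
Posterior mean = α/(α+β) = 21.5/56.8 = 0.3785.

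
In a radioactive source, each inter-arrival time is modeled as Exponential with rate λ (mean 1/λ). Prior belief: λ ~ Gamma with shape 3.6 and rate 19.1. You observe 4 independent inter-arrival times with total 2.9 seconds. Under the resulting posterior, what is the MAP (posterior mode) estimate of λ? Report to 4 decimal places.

With a Gamma(shape α, rate β) prior on the exponential rate λ, the posterior after n observations with total T = Σxᵢ is Gamma(α+n, β+T).
Posterior: Gamma(3.6+4, 19.1+2.9) = Gamma(7.6, 22.0).
Mode = (α−1)/β = 0.3000.

0.3000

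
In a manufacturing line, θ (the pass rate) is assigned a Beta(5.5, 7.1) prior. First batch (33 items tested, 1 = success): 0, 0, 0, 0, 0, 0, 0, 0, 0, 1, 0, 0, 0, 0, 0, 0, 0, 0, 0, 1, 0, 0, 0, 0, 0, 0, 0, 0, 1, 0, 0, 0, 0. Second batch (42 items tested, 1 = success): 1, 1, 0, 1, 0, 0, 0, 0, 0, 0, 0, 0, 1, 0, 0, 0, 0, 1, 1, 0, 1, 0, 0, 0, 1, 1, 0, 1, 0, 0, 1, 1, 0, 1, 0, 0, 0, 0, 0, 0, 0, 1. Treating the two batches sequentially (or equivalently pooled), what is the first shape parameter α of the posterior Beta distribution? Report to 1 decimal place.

22.5

The Beta prior is conjugate to a Binomial/Bernoulli likelihood; the update adds successes to α and failures to β.
After batch 1: Beta(5.5+3, 7.1+30) = Beta(8.5, 37.1).
After batch 2: Beta(8.5+14, 37.1+28) = Beta(22.5, 65.1).
Posterior α = 22.5.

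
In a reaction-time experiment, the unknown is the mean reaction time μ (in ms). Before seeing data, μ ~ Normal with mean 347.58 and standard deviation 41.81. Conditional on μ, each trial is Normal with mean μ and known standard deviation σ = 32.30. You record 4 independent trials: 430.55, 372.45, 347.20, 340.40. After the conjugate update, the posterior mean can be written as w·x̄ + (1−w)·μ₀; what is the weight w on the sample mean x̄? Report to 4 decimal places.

0.8702

For Normal data with known variance σ², a Normal(μ₀, σ₀²) prior on μ is conjugate. Posterior precision = 1/σ₀² + n/σ²; posterior mean is the precision-weighted average of μ₀ and x̄.
σ₀² = 41.81² = 1748.0761, σ² = 32.30² = 1043.29. Prior precision 1/σ₀² = 1/1748.0761; data precision n/σ² = 4/1043.29.
w = (n/σ²)/(1/σ₀² + n/σ²) = n·σ₀²/(σ² + n·σ₀²) = 4·1748.0761/(1043.29 + 4·1748.0761) = 6992.3044/8035.5944 = 0.8702.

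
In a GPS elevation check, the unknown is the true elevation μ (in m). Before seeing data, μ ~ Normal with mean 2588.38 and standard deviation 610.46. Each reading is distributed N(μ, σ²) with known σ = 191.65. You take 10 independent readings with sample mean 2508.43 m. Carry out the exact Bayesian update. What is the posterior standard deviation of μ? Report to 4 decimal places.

For Normal data with known variance σ², a Normal(μ₀, σ₀²) prior on μ is conjugate. Posterior precision = 1/σ₀² + n/σ²; posterior mean is the precision-weighted average of μ₀ and x̄.
σ₀² = 610.46² = 372661.4116, σ² = 191.65² = 36729.7225; σ² + n·σ₀² = 36729.7225 + 10·372661.4116 = 3763343.8385.
Posterior precision = 1/σ₀² + n/σ² = 1/372661.4116 + 10/36729.7225 = (σ² + n·σ₀²)/(σ₀²σ²) = 3763343.8385/(372661.4116·36729.7225); posterior variance σₙ² = σ₀²σ²/(σ² + n·σ₀²) = 372661.4116·36729.7225/3763343.8385 = 3637.124542.
Posterior SD = √σₙ² = √(372661.4116·36729.7225/3763343.8385) = 60.3086.

60.3086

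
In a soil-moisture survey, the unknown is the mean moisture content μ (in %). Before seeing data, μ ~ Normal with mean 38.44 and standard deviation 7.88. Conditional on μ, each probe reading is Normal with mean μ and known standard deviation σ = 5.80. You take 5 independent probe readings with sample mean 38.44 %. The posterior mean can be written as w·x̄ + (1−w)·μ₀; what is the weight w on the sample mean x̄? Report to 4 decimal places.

0.9022

For Normal data with known variance σ², a Normal(μ₀, σ₀²) prior on μ is conjugate. Posterior precision = 1/σ₀² + n/σ²; posterior mean is the precision-weighted average of μ₀ and x̄.
σ₀² = 7.88² = 62.0944, σ² = 5.80² = 33.64. Prior precision 1/σ₀² = 1/62.0944; data precision n/σ² = 5/33.64.
w = (n/σ²)/(1/σ₀² + n/σ²) = n·σ₀²/(σ² + n·σ₀²) = 5·62.0944/(33.64 + 5·62.0944) = 310.472/344.112 = 0.9022.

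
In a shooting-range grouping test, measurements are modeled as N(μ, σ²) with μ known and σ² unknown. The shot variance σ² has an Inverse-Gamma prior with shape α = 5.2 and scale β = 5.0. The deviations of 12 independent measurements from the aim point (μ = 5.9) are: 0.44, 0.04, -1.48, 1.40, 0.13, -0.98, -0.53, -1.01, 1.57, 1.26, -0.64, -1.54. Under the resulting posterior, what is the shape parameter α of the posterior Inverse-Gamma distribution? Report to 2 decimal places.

With known mean μ and an Inverse-Gamma(α, β) prior on σ², the Normal likelihood is conjugate: posterior is Inv-Gamma(α + n/2, β + Σ(xᵢ−μ)²/2).
Σ(xᵢ−μ)² = (0.44)² + (0.04)² + (-1.48)² + (1.40)² + (0.13)² + (-0.98)² + (-0.53)² + (-1.01)² + (1.57)² + (1.26)² + (-0.64)² + (-1.54)² = 13.4576.
Posterior: Inv-Gamma(5.2 + 12/2, 5.0 + 13.4576/2) = Inv-Gamma(11.20, 11.72880).
Posterior α = 11.20.

11.20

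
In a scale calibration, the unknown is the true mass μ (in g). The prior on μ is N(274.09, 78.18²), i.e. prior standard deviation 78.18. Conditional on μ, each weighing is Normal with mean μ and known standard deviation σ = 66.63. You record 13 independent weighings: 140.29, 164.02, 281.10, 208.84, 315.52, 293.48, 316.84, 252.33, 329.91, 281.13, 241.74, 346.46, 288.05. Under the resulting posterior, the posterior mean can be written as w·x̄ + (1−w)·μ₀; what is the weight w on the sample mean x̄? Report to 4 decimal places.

For Normal data with known variance σ², a Normal(μ₀, σ₀²) prior on μ is conjugate. Posterior precision = 1/σ₀² + n/σ²; posterior mean is the precision-weighted average of μ₀ and x̄.
σ₀² = 78.18² = 6112.1124, σ² = 66.63² = 4439.5569. Prior precision 1/σ₀² = 1/6112.1124; data precision n/σ² = 13/4439.5569.
w = (n/σ²)/(1/σ₀² + n/σ²) = n·σ₀²/(σ² + n·σ₀²) = 13·6112.1124/(4439.5569 + 13·6112.1124) = 79457.4612/83897.0181 = 0.9471.

0.9471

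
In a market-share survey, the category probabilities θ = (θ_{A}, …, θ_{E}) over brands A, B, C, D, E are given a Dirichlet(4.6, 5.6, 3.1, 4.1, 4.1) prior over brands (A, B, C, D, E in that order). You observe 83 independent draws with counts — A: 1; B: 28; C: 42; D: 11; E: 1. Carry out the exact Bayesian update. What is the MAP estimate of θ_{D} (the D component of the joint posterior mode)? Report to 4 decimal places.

The Dirichlet prior is conjugate to the Multinomial likelihood: each posterior αⱼ = prior αⱼ + observed count nⱼ.
Posterior concentration: (5.6, 33.6, 45.1, 15.1, 5.1), total = 104.5.
Joint mode component: (α_{D}−1)/(Σα−K) = 14.1/99.5 = 0.1417.

0.1417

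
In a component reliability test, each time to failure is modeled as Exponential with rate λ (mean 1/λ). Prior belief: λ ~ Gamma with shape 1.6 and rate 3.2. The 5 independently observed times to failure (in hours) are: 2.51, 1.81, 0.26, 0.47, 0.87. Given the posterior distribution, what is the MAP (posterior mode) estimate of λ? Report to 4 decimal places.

With a Gamma(shape α, rate β) prior on the exponential rate λ, the posterior after n observations with total T = Σxᵢ is Gamma(α+n, β+T).
Sum of observations T = 5.92 hours; n = 5.
Posterior: Gamma(1.6+5, 3.2+5.92) = Gamma(6.6, 9.12).
Mode = (α−1)/β = 0.6140.

0.6140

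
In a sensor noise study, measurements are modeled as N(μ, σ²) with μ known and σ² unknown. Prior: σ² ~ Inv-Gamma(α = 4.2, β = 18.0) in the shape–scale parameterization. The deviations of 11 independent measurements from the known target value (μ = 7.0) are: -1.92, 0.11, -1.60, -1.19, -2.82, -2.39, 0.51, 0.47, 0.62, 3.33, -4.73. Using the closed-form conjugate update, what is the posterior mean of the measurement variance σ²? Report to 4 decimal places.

5.2682

With known mean μ and an Inverse-Gamma(α, β) prior on σ², the Normal likelihood is conjugate: posterior is Inv-Gamma(α + n/2, β + Σ(xᵢ−μ)²/2).
Σ(xᵢ−μ)² = (-1.92)² + (0.11)² + (-1.60)² + (-1.19)² + (-2.82)² + (-2.39)² + (0.51)² + (0.47)² + (0.62)² + (3.33)² + (-4.73)² = 55.6663.
Posterior: Inv-Gamma(4.2 + 11/2, 18.0 + 55.6663/2) = Inv-Gamma(9.70, 45.83315).
E[σ²|data] = β/(α−1) = 45.83315/8.70 = 5.2682.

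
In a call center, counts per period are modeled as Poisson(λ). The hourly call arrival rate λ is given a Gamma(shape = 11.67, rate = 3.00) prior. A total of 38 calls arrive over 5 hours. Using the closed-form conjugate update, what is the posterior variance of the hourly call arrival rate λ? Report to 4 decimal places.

0.7761

With a Gamma(shape α, rate β) prior, the Poisson likelihood is conjugate: the posterior is Gamma(α + ΣXᵢ, β + n).
Posterior: Gamma(α+S, β+n) = Gamma(11.67+38, 3.00+5) = Gamma(49.67, 8.00).
Var = α/β² = 49.67/8.00² = 0.7761.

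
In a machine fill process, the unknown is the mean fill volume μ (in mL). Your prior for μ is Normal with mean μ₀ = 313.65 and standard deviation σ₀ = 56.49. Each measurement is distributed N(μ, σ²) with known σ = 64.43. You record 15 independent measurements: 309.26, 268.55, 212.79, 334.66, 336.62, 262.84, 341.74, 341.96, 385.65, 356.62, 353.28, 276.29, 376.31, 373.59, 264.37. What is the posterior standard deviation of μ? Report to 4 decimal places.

For Normal data with known variance σ², a Normal(μ₀, σ₀²) prior on μ is conjugate. Posterior precision = 1/σ₀² + n/σ²; posterior mean is the precision-weighted average of μ₀ and x̄.
σ₀² = 56.49² = 3191.1201, σ² = 64.43² = 4151.2249; σ² + n·σ₀² = 4151.2249 + 15·3191.1201 = 52018.0264.
Posterior precision = 1/σ₀² + n/σ² = 1/3191.1201 + 15/4151.2249 = (σ² + n·σ₀²)/(σ₀²σ²) = 52018.0264/(3191.1201·4151.2249); posterior variance σₙ² = σ₀²σ²/(σ² + n·σ₀²) = 3191.1201·4151.2249/52018.0264 = 254.662819.
Posterior SD = √σₙ² = √(3191.1201·4151.2249/52018.0264) = 15.9582.

15.9582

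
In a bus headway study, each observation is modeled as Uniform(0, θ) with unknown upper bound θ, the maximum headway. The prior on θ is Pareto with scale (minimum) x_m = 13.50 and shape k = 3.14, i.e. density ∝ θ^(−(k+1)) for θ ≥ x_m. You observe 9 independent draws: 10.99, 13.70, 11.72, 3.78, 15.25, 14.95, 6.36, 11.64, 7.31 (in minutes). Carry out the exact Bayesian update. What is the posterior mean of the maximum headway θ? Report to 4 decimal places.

A Pareto(scale x_m, shape k) prior on the upper bound θ of Uniform(0, θ) is conjugate: posterior is Pareto(max(x_m, max xᵢ), k + n).
Sample maximum = 15.25; prior scale x_m = 13.50 → posterior scale = max = 15.25.
Posterior shape = 3.14 + 9 = 12.14.
E[θ|data] = k·x_m/(k−1) = 12.14·15.25/11.14 = 16.6189.

16.6189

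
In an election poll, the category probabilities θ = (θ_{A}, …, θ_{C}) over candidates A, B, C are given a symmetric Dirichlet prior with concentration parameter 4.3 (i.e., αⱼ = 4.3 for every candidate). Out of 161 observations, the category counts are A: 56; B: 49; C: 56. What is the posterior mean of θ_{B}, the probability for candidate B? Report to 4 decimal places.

0.3065

The Dirichlet prior is conjugate to the Multinomial likelihood: each posterior αⱼ = prior αⱼ + observed count nⱼ.
Posterior concentration: (60.3, 53.3, 60.3), total = 173.9.
E[θ_{B}|data] = α_{B}/Σα = 53.3/173.9 = 0.3065.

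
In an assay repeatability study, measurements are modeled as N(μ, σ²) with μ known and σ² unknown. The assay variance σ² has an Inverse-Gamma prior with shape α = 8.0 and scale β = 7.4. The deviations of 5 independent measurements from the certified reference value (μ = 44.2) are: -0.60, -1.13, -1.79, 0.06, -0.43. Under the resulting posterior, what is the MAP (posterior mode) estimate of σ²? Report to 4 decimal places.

0.8622

With known mean μ and an Inverse-Gamma(α, β) prior on σ², the Normal likelihood is conjugate: posterior is Inv-Gamma(α + n/2, β + Σ(xᵢ−μ)²/2).
Σ(xᵢ−μ)² = (-0.60)² + (-1.13)² + (-1.79)² + (0.06)² + (-0.43)² = 5.0295.
Posterior: Inv-Gamma(8.0 + 5/2, 7.4 + 5.0295/2) = Inv-Gamma(10.50, 9.91475).
Mode = β/(α+1) = 9.91475/11.50 = 0.8622.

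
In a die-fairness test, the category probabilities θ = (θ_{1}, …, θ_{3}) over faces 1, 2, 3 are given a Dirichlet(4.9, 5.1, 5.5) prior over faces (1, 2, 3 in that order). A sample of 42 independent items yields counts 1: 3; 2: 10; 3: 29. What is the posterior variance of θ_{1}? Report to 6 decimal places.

0.002026

The Dirichlet prior is conjugate to the Multinomial likelihood: each posterior αⱼ = prior αⱼ + observed count nⱼ.
Posterior concentration: (7.9, 15.1, 34.5), total = 57.5.
Var[θ_j] = α_j(Σα−α_j)/((Σα)²(Σα+1)) = 7.9·49.6/(57.5²·58.5) = 0.002026.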